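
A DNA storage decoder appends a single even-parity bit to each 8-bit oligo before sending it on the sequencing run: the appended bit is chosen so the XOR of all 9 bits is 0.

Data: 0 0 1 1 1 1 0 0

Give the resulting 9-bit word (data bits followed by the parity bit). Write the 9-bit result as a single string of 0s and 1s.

XOR of the 8 data bits: 0⊕0⊕1⊕1⊕1⊕1⊕0⊕0 = 0
Parity bit = 0 (so all 9 bits XOR to 0).

001111000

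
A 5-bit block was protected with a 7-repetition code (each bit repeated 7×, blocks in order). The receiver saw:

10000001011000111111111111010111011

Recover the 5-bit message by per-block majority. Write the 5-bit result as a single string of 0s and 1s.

00111

Block 1 (1000000): 1 one → 0
Block 2 (1011000): 3 ones → 0
Block 3 (1111111): 7 ones → 1
Block 4 (1111101): 6 ones → 1
Block 5 (0111011): 5 ones → 1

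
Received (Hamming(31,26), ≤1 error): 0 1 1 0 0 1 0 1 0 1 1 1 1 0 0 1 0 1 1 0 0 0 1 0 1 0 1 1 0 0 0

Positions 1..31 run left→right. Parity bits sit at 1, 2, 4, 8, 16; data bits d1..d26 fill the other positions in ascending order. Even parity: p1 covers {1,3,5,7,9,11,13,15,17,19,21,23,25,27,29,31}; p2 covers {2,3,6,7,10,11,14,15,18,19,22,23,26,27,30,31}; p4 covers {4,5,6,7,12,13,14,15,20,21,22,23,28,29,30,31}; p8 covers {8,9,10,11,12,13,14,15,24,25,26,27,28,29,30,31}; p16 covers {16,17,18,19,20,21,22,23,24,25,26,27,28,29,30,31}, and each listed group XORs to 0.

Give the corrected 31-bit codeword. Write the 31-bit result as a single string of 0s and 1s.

0110010101111001011000001011000

s1 (pos 1,3,5,7,9,11,13,15,17,19,21,23,25,27,29,31): 0⊕1⊕0⊕0⊕0⊕1⊕1⊕0⊕0⊕1⊕0⊕1⊕1⊕1⊕0⊕0 = 1
s2 (pos 2,3,6,7,10,11,14,15,18,19,22,23,26,27,30,31): 1⊕1⊕1⊕0⊕1⊕1⊕0⊕0⊕1⊕1⊕0⊕1⊕0⊕1⊕0⊕0 = 1
s4 (pos 4,5,6,7,12,13,14,15,20,21,22,23,28,29,30,31): 0⊕0⊕1⊕0⊕1⊕1⊕0⊕0⊕0⊕0⊕0⊕1⊕1⊕0⊕0⊕0 = 1
s8 (pos 8,9,10,11,12,13,14,15,24,25,26,27,28,29,30,31): 1⊕0⊕1⊕1⊕1⊕1⊕0⊕0⊕0⊕1⊕0⊕1⊕1⊕0⊕0⊕0 = 0
s16 (pos 16,17,18,19,20,21,22,23,24,25,26,27,28,29,30,31): 1⊕0⊕1⊕1⊕0⊕0⊕0⊕1⊕0⊕1⊕0⊕1⊕1⊕0⊕0⊕0 = 1
Syndrome s16…s1 = 10111 → error at position 23.
Flip position 23: 0110010101111001011000101011000 → 0110010101111001011000001011000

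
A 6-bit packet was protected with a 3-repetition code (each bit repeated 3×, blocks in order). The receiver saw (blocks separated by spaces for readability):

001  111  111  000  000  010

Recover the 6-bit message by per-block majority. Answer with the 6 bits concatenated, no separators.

Block 1 (001): 1 one → 0
Block 2 (111): 3 ones → 1
Block 3 (111): 3 ones → 1
Block 4 (000): 0 ones → 0
Block 5 (000): 0 ones → 0
Block 6 (010): 1 one → 0

011000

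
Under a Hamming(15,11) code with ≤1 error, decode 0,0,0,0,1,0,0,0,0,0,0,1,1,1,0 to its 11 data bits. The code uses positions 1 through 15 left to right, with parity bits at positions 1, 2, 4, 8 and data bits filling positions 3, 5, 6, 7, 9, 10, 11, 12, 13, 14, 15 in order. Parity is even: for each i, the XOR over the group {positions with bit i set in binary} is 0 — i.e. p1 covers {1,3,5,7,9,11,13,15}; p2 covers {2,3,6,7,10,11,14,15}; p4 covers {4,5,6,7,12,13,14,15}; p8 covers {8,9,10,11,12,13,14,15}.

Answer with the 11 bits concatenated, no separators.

01000101110

s1 (pos 1,3,5,7,9,11,13,15): 0⊕0⊕1⊕0⊕0⊕0⊕1⊕0 = 0
s2 (pos 2,3,6,7,10,11,14,15): 0⊕0⊕0⊕0⊕0⊕0⊕1⊕0 = 1
s4 (pos 4,5,6,7,12,13,14,15): 0⊕1⊕0⊕0⊕1⊕1⊕1⊕0 = 0
s8 (pos 8,9,10,11,12,13,14,15): 0⊕0⊕0⊕0⊕1⊕1⊕1⊕0 = 1
Syndrome s8…s1 = 1010 → error at position 10.
Flip position 10: 000010000001110 → 000010000101110
Read data bits from positions 3,5,6,7,9,10,11,12,13,14,15: 01000101110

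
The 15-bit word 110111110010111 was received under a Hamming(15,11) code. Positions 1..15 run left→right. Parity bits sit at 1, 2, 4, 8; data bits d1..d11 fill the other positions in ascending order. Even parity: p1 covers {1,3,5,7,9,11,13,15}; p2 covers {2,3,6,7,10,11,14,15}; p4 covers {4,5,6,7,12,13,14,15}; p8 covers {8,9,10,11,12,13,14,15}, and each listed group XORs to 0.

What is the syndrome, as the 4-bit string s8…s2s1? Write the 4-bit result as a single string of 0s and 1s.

s1 (pos 1,3,5,7,9,11,13,15): 1⊕0⊕1⊕1⊕0⊕1⊕1⊕1 = 0
s2 (pos 2,3,6,7,10,11,14,15): 1⊕0⊕1⊕1⊕0⊕1⊕1⊕1 = 0
s4 (pos 4,5,6,7,12,13,14,15): 1⊕1⊕1⊕1⊕0⊕1⊕1⊕1 = 1
s8 (pos 8,9,10,11,12,13,14,15): 1⊕0⊕0⊕1⊕0⊕1⊕1⊕1 = 1
Syndrome s8…s1 = 1100 → error at position 12.

1100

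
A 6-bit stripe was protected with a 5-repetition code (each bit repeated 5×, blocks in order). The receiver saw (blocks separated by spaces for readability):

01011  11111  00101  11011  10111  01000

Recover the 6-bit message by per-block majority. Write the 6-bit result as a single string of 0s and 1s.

110110

Block 1 (01011): 3 ones → 1
Block 2 (11111): 5 ones → 1
Block 3 (00101): 2 ones → 0
Block 4 (11011): 4 ones → 1
Block 5 (10111): 4 ones → 1
Block 6 (01000): 1 one → 0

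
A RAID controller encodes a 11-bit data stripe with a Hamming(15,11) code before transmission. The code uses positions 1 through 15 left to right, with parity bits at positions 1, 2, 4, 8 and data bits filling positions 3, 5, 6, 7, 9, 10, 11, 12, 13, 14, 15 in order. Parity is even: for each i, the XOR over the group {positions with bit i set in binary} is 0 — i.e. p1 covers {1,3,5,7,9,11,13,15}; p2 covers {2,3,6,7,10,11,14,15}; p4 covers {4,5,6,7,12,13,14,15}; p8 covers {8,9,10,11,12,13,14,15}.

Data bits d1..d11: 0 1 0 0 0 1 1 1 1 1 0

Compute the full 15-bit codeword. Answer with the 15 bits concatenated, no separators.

110010010111110

Place data at non-parity positions: p1 p2 0 p4 1 0 0 p8 0 1 1 1 1 1 0
p1 (pos 1,3,5,7,9,11,13,15): XOR of data positions = 0⊕1⊕0⊕0⊕1⊕1⊕0 = 1
p2 (pos 2,3,6,7,10,11,14,15): XOR of data positions = 0⊕0⊕0⊕1⊕1⊕1⊕0 = 1
p4 (pos 4,5,6,7,12,13,14,15): XOR of data positions = 1⊕0⊕0⊕1⊕1⊕1⊕0 = 0
p8 (pos 8,9,10,11,12,13,14,15): XOR of data positions = 0⊕1⊕1⊕1⊕1⊕1⊕0 = 1
Codeword: 110010010111110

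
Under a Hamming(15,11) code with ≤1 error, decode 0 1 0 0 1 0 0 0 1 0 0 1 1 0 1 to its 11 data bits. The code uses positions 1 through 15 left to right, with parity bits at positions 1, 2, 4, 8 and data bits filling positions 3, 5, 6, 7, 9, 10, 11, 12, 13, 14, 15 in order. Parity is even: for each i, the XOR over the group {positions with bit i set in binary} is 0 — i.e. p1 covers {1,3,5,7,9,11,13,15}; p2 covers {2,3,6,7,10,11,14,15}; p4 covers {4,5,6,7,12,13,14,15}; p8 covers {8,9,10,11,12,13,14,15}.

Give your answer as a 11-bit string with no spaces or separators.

01001001101

s1 (pos 1,3,5,7,9,11,13,15): 0⊕0⊕1⊕0⊕1⊕0⊕1⊕1 = 0
s2 (pos 2,3,6,7,10,11,14,15): 1⊕0⊕0⊕0⊕0⊕0⊕0⊕1 = 0
s4 (pos 4,5,6,7,12,13,14,15): 0⊕1⊕0⊕0⊕1⊕1⊕0⊕1 = 0
s8 (pos 8,9,10,11,12,13,14,15): 0⊕1⊕0⊕0⊕1⊕1⊕0⊕1 = 0
Syndrome s8…s1 = 0000 → no error.
Read data bits from positions 3,5,6,7,9,10,11,12,13,14,15: 01001001101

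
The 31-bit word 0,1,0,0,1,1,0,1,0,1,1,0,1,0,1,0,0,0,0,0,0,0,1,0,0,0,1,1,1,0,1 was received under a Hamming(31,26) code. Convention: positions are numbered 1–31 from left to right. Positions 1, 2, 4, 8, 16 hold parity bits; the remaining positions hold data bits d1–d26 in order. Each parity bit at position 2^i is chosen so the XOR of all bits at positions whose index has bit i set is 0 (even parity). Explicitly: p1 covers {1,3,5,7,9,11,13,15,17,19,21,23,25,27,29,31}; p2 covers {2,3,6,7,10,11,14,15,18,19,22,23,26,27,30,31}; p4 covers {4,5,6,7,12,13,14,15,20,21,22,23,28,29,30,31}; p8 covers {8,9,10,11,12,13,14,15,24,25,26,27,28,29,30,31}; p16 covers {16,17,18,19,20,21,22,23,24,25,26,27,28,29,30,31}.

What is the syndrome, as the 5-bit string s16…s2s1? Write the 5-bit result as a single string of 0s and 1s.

11000

s1 (pos 1,3,5,7,9,11,13,15,17,19,21,23,25,27,29,31): 0⊕0⊕1⊕0⊕0⊕1⊕1⊕1⊕0⊕0⊕0⊕1⊕0⊕1⊕1⊕1 = 0
s2 (pos 2,3,6,7,10,11,14,15,18,19,22,23,26,27,30,31): 1⊕0⊕1⊕0⊕1⊕1⊕0⊕1⊕0⊕0⊕0⊕1⊕0⊕1⊕0⊕1 = 0
s4 (pos 4,5,6,7,12,13,14,15,20,21,22,23,28,29,30,31): 0⊕1⊕1⊕0⊕0⊕1⊕0⊕1⊕0⊕0⊕0⊕1⊕1⊕1⊕0⊕1 = 0
s8 (pos 8,9,10,11,12,13,14,15,24,25,26,27,28,29,30,31): 1⊕0⊕1⊕1⊕0⊕1⊕0⊕1⊕0⊕0⊕0⊕1⊕1⊕1⊕0⊕1 = 1
s16 (pos 16,17,18,19,20,21,22,23,24,25,26,27,28,29,30,31): 0⊕0⊕0⊕0⊕0⊕0⊕0⊕1⊕0⊕0⊕0⊕1⊕1⊕1⊕0⊕1 = 1
Syndrome s16…s1 = 11000 → error at position 24.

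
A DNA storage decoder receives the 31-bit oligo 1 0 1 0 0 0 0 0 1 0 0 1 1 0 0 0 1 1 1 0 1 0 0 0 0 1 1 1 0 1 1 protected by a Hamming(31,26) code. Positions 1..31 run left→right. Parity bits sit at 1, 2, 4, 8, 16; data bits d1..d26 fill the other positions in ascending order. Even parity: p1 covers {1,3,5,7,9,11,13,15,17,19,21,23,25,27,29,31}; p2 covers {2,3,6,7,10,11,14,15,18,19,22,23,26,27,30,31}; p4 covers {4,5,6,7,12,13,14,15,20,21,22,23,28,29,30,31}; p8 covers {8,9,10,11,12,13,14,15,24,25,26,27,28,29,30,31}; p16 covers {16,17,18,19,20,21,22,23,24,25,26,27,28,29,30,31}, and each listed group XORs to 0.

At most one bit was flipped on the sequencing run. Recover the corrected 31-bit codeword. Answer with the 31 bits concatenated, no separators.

1010000010011000110010000111011

s1 (pos 1,3,5,7,9,11,13,15,17,19,21,23,25,27,29,31): 1⊕1⊕0⊕0⊕1⊕0⊕1⊕0⊕1⊕1⊕1⊕0⊕0⊕1⊕0⊕1 = 1
s2 (pos 2,3,6,7,10,11,14,15,18,19,22,23,26,27,30,31): 0⊕1⊕0⊕0⊕0⊕0⊕0⊕0⊕1⊕1⊕0⊕0⊕1⊕1⊕1⊕1 = 1
s4 (pos 4,5,6,7,12,13,14,15,20,21,22,23,28,29,30,31): 0⊕0⊕0⊕0⊕1⊕1⊕0⊕0⊕0⊕1⊕0⊕0⊕1⊕0⊕1⊕1 = 0
s8 (pos 8,9,10,11,12,13,14,15,24,25,26,27,28,29,30,31): 0⊕1⊕0⊕0⊕1⊕1⊕0⊕0⊕0⊕0⊕1⊕1⊕1⊕0⊕1⊕1 = 0
s16 (pos 16,17,18,19,20,21,22,23,24,25,26,27,28,29,30,31): 0⊕1⊕1⊕1⊕0⊕1⊕0⊕0⊕0⊕0⊕1⊕1⊕1⊕0⊕1⊕1 = 1
Syndrome s16…s1 = 10011 → error at position 19.
Flip position 19: 1010000010011000111010000111011 → 1010000010011000110010000111011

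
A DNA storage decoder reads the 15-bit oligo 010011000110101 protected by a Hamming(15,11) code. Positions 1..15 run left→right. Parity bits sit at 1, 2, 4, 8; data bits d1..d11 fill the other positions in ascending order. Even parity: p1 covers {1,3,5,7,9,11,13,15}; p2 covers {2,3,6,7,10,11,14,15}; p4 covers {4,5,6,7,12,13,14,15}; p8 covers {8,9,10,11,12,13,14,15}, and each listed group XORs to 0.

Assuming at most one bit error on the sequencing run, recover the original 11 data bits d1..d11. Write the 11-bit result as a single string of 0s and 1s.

01100110101

s1 (pos 1,3,5,7,9,11,13,15): 0⊕0⊕1⊕0⊕0⊕1⊕1⊕1 = 0
s2 (pos 2,3,6,7,10,11,14,15): 1⊕0⊕1⊕0⊕1⊕1⊕0⊕1 = 1
s4 (pos 4,5,6,7,12,13,14,15): 0⊕1⊕1⊕0⊕0⊕1⊕0⊕1 = 0
s8 (pos 8,9,10,11,12,13,14,15): 0⊕0⊕1⊕1⊕0⊕1⊕0⊕1 = 0
Syndrome s8…s1 = 0010 → error at position 2.
Flip position 2: 010011000110101 → 000011000110101
Read data bits from positions 3,5,6,7,9,10,11,12,13,14,15: 01100110101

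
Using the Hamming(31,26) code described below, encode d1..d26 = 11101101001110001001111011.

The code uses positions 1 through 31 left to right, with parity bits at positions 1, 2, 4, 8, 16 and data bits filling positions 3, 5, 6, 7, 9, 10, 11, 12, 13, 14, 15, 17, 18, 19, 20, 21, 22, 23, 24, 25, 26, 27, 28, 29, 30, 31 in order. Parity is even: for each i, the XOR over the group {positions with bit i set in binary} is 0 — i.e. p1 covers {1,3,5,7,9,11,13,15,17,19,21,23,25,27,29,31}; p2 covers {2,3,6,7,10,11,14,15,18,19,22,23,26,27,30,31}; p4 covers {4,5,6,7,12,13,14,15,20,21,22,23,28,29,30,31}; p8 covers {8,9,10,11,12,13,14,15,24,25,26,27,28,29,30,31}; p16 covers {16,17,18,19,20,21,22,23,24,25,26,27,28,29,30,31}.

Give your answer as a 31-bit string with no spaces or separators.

Place data at non-parity positions: p1 p2 1 p4 1 1 0 p8 1 1 0 1 0 0 1 p16 1 1 0 0 0 1 0 0 1 1 1 1 0 1 1
p1 (pos 1,3,5,7,9,11,13,15,17,19,21,23,25,27,29,31): XOR of data positions = 1⊕1⊕0⊕1⊕0⊕0⊕1⊕1⊕0⊕0⊕0⊕1⊕1⊕0⊕1 = 0
p2 (pos 2,3,6,7,10,11,14,15,18,19,22,23,26,27,30,31): XOR of data positions = 1⊕1⊕0⊕1⊕0⊕0⊕1⊕1⊕0⊕1⊕0⊕1⊕1⊕1⊕1 = 0
p4 (pos 4,5,6,7,12,13,14,15,20,21,22,23,28,29,30,31): XOR of data positions = 1⊕1⊕0⊕1⊕0⊕0⊕1⊕0⊕0⊕1⊕0⊕1⊕0⊕1⊕1 = 0
p8 (pos 8,9,10,11,12,13,14,15,24,25,26,27,28,29,30,31): XOR of data positions = 1⊕1⊕0⊕1⊕0⊕0⊕1⊕0⊕1⊕1⊕1⊕1⊕0⊕1⊕1 = 0
p16 (pos 16,17,18,19,20,21,22,23,24,25,26,27,28,29,30,31): XOR of data positions = 1⊕1⊕0⊕0⊕0⊕1⊕0⊕0⊕1⊕1⊕1⊕1⊕0⊕1⊕1 = 1
Codeword: 0010110011010011110001001111011

0010110011010011110001001111011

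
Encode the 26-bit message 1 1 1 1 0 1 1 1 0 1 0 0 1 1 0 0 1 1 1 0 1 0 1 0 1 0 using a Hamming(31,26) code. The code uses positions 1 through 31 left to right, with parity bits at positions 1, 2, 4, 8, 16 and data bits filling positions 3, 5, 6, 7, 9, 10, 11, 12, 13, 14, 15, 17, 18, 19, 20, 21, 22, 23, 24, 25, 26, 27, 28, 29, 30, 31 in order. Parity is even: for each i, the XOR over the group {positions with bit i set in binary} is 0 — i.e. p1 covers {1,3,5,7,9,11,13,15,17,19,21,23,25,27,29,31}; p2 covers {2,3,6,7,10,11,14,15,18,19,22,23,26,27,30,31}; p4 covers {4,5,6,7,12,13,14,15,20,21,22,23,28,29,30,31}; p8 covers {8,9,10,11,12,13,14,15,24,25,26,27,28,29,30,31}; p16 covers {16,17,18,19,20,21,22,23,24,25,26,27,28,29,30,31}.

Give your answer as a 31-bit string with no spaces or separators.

Place data at non-parity positions: p1 p2 1 p4 1 1 1 p8 0 1 1 1 0 1 0 p16 0 1 1 0 0 1 1 1 0 1 0 1 0 1 0
p1 (pos 1,3,5,7,9,11,13,15,17,19,21,23,25,27,29,31): XOR of data positions = 1⊕1⊕1⊕0⊕1⊕0⊕0⊕0⊕1⊕0⊕1⊕0⊕0⊕0⊕0 = 0
p2 (pos 2,3,6,7,10,11,14,15,18,19,22,23,26,27,30,31): XOR of data positions = 1⊕1⊕1⊕1⊕1⊕1⊕0⊕1⊕1⊕1⊕1⊕1⊕0⊕1⊕0 = 0
p4 (pos 4,5,6,7,12,13,14,15,20,21,22,23,28,29,30,31): XOR of data positions = 1⊕1⊕1⊕1⊕0⊕1⊕0⊕0⊕0⊕1⊕1⊕1⊕0⊕1⊕0 = 1
p8 (pos 8,9,10,11,12,13,14,15,24,25,26,27,28,29,30,31): XOR of data positions = 0⊕1⊕1⊕1⊕0⊕1⊕0⊕1⊕0⊕1⊕0⊕1⊕0⊕1⊕0 = 0
p16 (pos 16,17,18,19,20,21,22,23,24,25,26,27,28,29,30,31): XOR of data positions = 0⊕1⊕1⊕0⊕0⊕1⊕1⊕1⊕0⊕1⊕0⊕1⊕0⊕1⊕0 = 0
Codeword: 0011111001110100011001110101010

0011111001110100011001110101010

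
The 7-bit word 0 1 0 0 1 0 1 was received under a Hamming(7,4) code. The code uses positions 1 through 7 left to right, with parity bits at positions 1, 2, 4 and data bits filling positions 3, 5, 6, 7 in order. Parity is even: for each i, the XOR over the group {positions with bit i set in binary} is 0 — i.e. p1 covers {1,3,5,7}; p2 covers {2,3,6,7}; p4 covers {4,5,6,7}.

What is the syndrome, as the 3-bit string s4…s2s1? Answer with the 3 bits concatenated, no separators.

000

s1 (pos 1,3,5,7): 0⊕0⊕1⊕1 = 0
s2 (pos 2,3,6,7): 1⊕0⊕0⊕1 = 0
s4 (pos 4,5,6,7): 0⊕1⊕0⊕1 = 0
Syndrome s4…s1 = 000 → no error.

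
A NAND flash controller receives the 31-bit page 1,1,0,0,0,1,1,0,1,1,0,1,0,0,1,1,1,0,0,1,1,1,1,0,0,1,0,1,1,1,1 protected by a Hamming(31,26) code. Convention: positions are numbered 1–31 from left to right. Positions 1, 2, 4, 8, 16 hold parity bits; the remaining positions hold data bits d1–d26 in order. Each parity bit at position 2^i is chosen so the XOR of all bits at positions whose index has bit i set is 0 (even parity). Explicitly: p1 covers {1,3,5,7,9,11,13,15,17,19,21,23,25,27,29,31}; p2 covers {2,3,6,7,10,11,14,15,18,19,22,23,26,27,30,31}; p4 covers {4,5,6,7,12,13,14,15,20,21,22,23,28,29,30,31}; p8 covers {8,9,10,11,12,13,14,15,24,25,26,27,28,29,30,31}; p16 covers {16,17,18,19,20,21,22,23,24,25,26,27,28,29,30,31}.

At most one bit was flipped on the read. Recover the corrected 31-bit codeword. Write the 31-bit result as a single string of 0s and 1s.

s1 (pos 1,3,5,7,9,11,13,15,17,19,21,23,25,27,29,31): 1⊕0⊕0⊕1⊕1⊕0⊕0⊕1⊕1⊕0⊕1⊕1⊕0⊕0⊕1⊕1 = 1
s2 (pos 2,3,6,7,10,11,14,15,18,19,22,23,26,27,30,31): 1⊕0⊕1⊕1⊕1⊕0⊕0⊕1⊕0⊕0⊕1⊕1⊕1⊕0⊕1⊕1 = 0
s4 (pos 4,5,6,7,12,13,14,15,20,21,22,23,28,29,30,31): 0⊕0⊕1⊕1⊕1⊕0⊕0⊕1⊕1⊕1⊕1⊕1⊕1⊕1⊕1⊕1 = 0
s8 (pos 8,9,10,11,12,13,14,15,24,25,26,27,28,29,30,31): 0⊕1⊕1⊕0⊕1⊕0⊕0⊕1⊕0⊕0⊕1⊕0⊕1⊕1⊕1⊕1 = 1
s16 (pos 16,17,18,19,20,21,22,23,24,25,26,27,28,29,30,31): 1⊕1⊕0⊕0⊕1⊕1⊕1⊕1⊕0⊕0⊕1⊕0⊕1⊕1⊕1⊕1 = 1
Syndrome s16…s1 = 11001 → error at position 25.
Flip position 25: 1100011011010011100111100101111 → 1100011011010011100111101101111

1100011011010011100111101101111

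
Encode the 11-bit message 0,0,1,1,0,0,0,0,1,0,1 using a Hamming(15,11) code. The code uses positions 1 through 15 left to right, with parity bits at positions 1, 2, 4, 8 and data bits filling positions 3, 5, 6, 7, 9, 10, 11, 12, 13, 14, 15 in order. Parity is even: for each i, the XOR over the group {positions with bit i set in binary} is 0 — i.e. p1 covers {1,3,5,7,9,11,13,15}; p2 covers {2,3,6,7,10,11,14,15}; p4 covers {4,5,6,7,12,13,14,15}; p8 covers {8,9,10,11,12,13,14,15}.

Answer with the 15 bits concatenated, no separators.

Place data at non-parity positions: p1 p2 0 p4 0 1 1 p8 0 0 0 0 1 0 1
p1 (pos 1,3,5,7,9,11,13,15): XOR of data positions = 0⊕0⊕1⊕0⊕0⊕1⊕1 = 1
p2 (pos 2,3,6,7,10,11,14,15): XOR of data positions = 0⊕1⊕1⊕0⊕0⊕0⊕1 = 1
p4 (pos 4,5,6,7,12,13,14,15): XOR of data positions = 0⊕1⊕1⊕0⊕1⊕0⊕1 = 0
p8 (pos 8,9,10,11,12,13,14,15): XOR of data positions = 0⊕0⊕0⊕0⊕1⊕0⊕1 = 0
Codeword: 110001100000101

110001100000101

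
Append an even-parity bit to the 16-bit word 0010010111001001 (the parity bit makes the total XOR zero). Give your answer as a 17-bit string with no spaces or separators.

XOR of the 16 data bits: 0⊕0⊕1⊕0⊕0⊕1⊕0⊕1⊕1⊕1⊕0⊕0⊕1⊕0⊕0⊕1 = 1
Parity bit = 1 (so all 17 bits XOR to 0).

00100101110010011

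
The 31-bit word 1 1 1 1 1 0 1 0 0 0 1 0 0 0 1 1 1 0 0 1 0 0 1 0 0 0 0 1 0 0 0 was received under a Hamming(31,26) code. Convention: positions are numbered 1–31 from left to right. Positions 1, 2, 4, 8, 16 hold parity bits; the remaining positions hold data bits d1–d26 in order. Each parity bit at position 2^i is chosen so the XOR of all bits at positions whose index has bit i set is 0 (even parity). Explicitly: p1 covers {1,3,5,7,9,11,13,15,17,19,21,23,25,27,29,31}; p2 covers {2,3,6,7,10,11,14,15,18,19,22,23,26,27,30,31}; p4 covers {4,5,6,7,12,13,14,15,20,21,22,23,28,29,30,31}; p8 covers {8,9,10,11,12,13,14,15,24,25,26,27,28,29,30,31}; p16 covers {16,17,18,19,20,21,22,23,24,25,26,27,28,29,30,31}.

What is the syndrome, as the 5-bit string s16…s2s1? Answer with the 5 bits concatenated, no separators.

s1 (pos 1,3,5,7,9,11,13,15,17,19,21,23,25,27,29,31): 1⊕1⊕1⊕1⊕0⊕1⊕0⊕1⊕1⊕0⊕0⊕1⊕0⊕0⊕0⊕0 = 0
s2 (pos 2,3,6,7,10,11,14,15,18,19,22,23,26,27,30,31): 1⊕1⊕0⊕1⊕0⊕1⊕0⊕1⊕0⊕0⊕0⊕1⊕0⊕0⊕0⊕0 = 0
s4 (pos 4,5,6,7,12,13,14,15,20,21,22,23,28,29,30,31): 1⊕1⊕0⊕1⊕0⊕0⊕0⊕1⊕1⊕0⊕0⊕1⊕1⊕0⊕0⊕0 = 1
s8 (pos 8,9,10,11,12,13,14,15,24,25,26,27,28,29,30,31): 0⊕0⊕0⊕1⊕0⊕0⊕0⊕1⊕0⊕0⊕0⊕0⊕1⊕0⊕0⊕0 = 1
s16 (pos 16,17,18,19,20,21,22,23,24,25,26,27,28,29,30,31): 1⊕1⊕0⊕0⊕1⊕0⊕0⊕1⊕0⊕0⊕0⊕0⊕1⊕0⊕0⊕0 = 1
Syndrome s16…s1 = 11100 → error at position 28.

11100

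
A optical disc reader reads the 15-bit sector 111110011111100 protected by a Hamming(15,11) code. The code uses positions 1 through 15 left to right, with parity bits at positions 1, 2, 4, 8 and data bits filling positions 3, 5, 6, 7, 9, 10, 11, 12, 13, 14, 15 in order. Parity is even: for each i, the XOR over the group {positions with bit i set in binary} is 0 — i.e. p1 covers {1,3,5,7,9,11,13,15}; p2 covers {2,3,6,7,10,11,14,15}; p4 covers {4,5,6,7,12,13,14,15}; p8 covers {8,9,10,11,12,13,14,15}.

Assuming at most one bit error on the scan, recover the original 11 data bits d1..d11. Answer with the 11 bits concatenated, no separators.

s1 (pos 1,3,5,7,9,11,13,15): 1⊕1⊕1⊕0⊕1⊕1⊕1⊕0 = 0
s2 (pos 2,3,6,7,10,11,14,15): 1⊕1⊕0⊕0⊕1⊕1⊕0⊕0 = 0
s4 (pos 4,5,6,7,12,13,14,15): 1⊕1⊕0⊕0⊕1⊕1⊕0⊕0 = 0
s8 (pos 8,9,10,11,12,13,14,15): 1⊕1⊕1⊕1⊕1⊕1⊕0⊕0 = 0
Syndrome s8…s1 = 0000 → no error.
Read data bits from positions 3,5,6,7,9,10,11,12,13,14,15: 11001111100

11001111100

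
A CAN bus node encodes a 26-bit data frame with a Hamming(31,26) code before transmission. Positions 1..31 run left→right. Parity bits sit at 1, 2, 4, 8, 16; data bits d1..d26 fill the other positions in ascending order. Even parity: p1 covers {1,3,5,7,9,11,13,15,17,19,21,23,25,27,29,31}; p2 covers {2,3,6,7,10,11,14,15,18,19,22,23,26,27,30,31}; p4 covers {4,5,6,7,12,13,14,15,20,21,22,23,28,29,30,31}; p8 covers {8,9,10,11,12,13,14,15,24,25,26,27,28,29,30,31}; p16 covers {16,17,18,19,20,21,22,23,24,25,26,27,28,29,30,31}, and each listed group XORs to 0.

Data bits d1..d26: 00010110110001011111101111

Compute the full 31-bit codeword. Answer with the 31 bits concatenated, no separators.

1000001101101101001011111101111

Place data at non-parity positions: p1 p2 0 p4 0 0 1 p8 0 1 1 0 1 1 0 p16 0 0 1 0 1 1 1 1 1 1 0 1 1 1 1
p1 (pos 1,3,5,7,9,11,13,15,17,19,21,23,25,27,29,31): XOR of data positions = 0⊕0⊕1⊕0⊕1⊕1⊕0⊕0⊕1⊕1⊕1⊕1⊕0⊕1⊕1 = 1
p2 (pos 2,3,6,7,10,11,14,15,18,19,22,23,26,27,30,31): XOR of data positions = 0⊕0⊕1⊕1⊕1⊕1⊕0⊕0⊕1⊕1⊕1⊕1⊕0⊕1⊕1 = 0
p4 (pos 4,5,6,7,12,13,14,15,20,21,22,23,28,29,30,31): XOR of data positions = 0⊕0⊕1⊕0⊕1⊕1⊕0⊕0⊕1⊕1⊕1⊕1⊕1⊕1⊕1 = 0
p8 (pos 8,9,10,11,12,13,14,15,24,25,26,27,28,29,30,31): XOR of data positions = 0⊕1⊕1⊕0⊕1⊕1⊕0⊕1⊕1⊕1⊕0⊕1⊕1⊕1⊕1 = 1
p16 (pos 16,17,18,19,20,21,22,23,24,25,26,27,28,29,30,31): XOR of data positions = 0⊕0⊕1⊕0⊕1⊕1⊕1⊕1⊕1⊕1⊕0⊕1⊕1⊕1⊕1 = 1
Codeword: 1000001101101101001011111101111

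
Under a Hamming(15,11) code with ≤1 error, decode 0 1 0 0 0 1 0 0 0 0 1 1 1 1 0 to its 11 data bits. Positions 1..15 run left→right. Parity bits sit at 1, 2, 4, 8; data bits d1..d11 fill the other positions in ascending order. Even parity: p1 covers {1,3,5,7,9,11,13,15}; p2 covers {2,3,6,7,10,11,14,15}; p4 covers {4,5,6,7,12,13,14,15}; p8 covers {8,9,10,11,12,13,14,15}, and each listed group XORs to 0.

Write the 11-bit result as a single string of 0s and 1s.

s1 (pos 1,3,5,7,9,11,13,15): 0⊕0⊕0⊕0⊕0⊕1⊕1⊕0 = 0
s2 (pos 2,3,6,7,10,11,14,15): 1⊕0⊕1⊕0⊕0⊕1⊕1⊕0 = 0
s4 (pos 4,5,6,7,12,13,14,15): 0⊕0⊕1⊕0⊕1⊕1⊕1⊕0 = 0
s8 (pos 8,9,10,11,12,13,14,15): 0⊕0⊕0⊕1⊕1⊕1⊕1⊕0 = 0
Syndrome s8…s1 = 0000 → no error.
Read data bits from positions 3,5,6,7,9,10,11,12,13,14,15: 00100011110

00100011110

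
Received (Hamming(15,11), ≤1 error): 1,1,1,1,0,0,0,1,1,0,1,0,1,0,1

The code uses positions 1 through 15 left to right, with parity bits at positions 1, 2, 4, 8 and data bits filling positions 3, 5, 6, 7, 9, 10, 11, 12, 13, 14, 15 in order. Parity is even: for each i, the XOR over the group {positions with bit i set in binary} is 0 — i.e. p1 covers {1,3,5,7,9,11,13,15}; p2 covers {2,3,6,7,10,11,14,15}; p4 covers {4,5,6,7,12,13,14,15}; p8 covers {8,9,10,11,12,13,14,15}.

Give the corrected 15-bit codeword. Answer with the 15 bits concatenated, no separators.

111100011011101

s1 (pos 1,3,5,7,9,11,13,15): 1⊕1⊕0⊕0⊕1⊕1⊕1⊕1 = 0
s2 (pos 2,3,6,7,10,11,14,15): 1⊕1⊕0⊕0⊕0⊕1⊕0⊕1 = 0
s4 (pos 4,5,6,7,12,13,14,15): 1⊕0⊕0⊕0⊕0⊕1⊕0⊕1 = 1
s8 (pos 8,9,10,11,12,13,14,15): 1⊕1⊕0⊕1⊕0⊕1⊕0⊕1 = 1
Syndrome s8…s1 = 1100 → error at position 12.
Flip position 12: 111100011010101 → 111100011011101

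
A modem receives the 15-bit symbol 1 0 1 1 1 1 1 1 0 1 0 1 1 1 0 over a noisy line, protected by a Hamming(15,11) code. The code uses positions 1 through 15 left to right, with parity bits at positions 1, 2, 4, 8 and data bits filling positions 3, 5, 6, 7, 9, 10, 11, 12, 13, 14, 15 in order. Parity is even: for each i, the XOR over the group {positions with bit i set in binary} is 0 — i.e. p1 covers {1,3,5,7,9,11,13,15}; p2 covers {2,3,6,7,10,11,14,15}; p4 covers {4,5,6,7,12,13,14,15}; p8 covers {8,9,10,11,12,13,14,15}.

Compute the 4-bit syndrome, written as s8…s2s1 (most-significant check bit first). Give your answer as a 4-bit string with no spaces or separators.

s1 (pos 1,3,5,7,9,11,13,15): 1⊕1⊕1⊕1⊕0⊕0⊕1⊕0 = 1
s2 (pos 2,3,6,7,10,11,14,15): 0⊕1⊕1⊕1⊕1⊕0⊕1⊕0 = 1
s4 (pos 4,5,6,7,12,13,14,15): 1⊕1⊕1⊕1⊕1⊕1⊕1⊕0 = 1
s8 (pos 8,9,10,11,12,13,14,15): 1⊕0⊕1⊕0⊕1⊕1⊕1⊕0 = 1
Syndrome s8…s1 = 1111 → error at position 15.

1111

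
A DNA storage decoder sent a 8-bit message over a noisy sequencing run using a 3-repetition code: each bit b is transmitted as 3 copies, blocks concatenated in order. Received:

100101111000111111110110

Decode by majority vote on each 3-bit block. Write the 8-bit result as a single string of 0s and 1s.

01101111

Block 1 (100): 1 one → 0
Block 2 (101): 2 ones → 1
Block 3 (111): 3 ones → 1
Block 4 (000): 0 ones → 0
Block 5 (111): 3 ones → 1
Block 6 (111): 3 ones → 1
Block 7 (110): 2 ones → 1
Block 8 (110): 2 ones → 1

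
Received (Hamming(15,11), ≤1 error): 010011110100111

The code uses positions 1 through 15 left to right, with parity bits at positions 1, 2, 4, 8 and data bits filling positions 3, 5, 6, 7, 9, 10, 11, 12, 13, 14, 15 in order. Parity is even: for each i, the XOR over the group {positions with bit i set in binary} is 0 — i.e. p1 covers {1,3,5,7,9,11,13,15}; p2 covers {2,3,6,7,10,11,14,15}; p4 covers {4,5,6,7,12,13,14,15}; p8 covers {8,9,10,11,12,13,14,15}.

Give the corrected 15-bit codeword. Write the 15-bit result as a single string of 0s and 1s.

010011100100111

s1 (pos 1,3,5,7,9,11,13,15): 0⊕0⊕1⊕1⊕0⊕0⊕1⊕1 = 0
s2 (pos 2,3,6,7,10,11,14,15): 1⊕0⊕1⊕1⊕1⊕0⊕1⊕1 = 0
s4 (pos 4,5,6,7,12,13,14,15): 0⊕1⊕1⊕1⊕0⊕1⊕1⊕1 = 0
s8 (pos 8,9,10,11,12,13,14,15): 1⊕0⊕1⊕0⊕0⊕1⊕1⊕1 = 1
Syndrome s8…s1 = 1000 → error at position 8.
Flip position 8: 010011110100111 → 010011100100111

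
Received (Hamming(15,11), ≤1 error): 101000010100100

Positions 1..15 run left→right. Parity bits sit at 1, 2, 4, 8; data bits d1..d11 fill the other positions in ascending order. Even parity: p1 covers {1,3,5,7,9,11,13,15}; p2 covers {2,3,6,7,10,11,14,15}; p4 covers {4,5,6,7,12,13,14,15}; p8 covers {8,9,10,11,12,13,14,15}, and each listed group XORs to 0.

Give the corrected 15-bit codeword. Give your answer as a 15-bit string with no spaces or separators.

s1 (pos 1,3,5,7,9,11,13,15): 1⊕1⊕0⊕0⊕0⊕0⊕1⊕0 = 1
s2 (pos 2,3,6,7,10,11,14,15): 0⊕1⊕0⊕0⊕1⊕0⊕0⊕0 = 0
s4 (pos 4,5,6,7,12,13,14,15): 0⊕0⊕0⊕0⊕0⊕1⊕0⊕0 = 1
s8 (pos 8,9,10,11,12,13,14,15): 1⊕0⊕1⊕0⊕0⊕1⊕0⊕0 = 1
Syndrome s8…s1 = 1101 → error at position 13.
Flip position 13: 101000010100100 → 101000010100000

101000010100000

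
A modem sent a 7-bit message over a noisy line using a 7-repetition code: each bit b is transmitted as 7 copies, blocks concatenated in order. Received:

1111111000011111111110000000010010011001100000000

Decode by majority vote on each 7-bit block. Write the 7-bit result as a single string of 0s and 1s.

Block 1 (1111111): 7 ones → 1
Block 2 (0000111): 3 ones → 0
Block 3 (1111111): 7 ones → 1
Block 4 (0000000): 0 ones → 0
Block 5 (0100100): 2 ones → 0
Block 6 (1100110): 4 ones → 1
Block 7 (0000000): 0 ones → 0

1010010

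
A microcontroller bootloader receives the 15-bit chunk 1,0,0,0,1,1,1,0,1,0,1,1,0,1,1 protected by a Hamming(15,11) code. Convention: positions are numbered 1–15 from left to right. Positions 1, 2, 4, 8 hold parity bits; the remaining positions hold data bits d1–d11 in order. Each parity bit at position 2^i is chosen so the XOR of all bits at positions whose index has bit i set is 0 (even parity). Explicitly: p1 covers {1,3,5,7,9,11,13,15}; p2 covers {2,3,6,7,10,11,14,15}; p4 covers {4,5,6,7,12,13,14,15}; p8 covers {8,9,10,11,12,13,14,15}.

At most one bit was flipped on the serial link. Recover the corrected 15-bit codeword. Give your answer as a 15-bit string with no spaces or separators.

100011101111011

s1 (pos 1,3,5,7,9,11,13,15): 1⊕0⊕1⊕1⊕1⊕1⊕0⊕1 = 0
s2 (pos 2,3,6,7,10,11,14,15): 0⊕0⊕1⊕1⊕0⊕1⊕1⊕1 = 1
s4 (pos 4,5,6,7,12,13,14,15): 0⊕1⊕1⊕1⊕1⊕0⊕1⊕1 = 0
s8 (pos 8,9,10,11,12,13,14,15): 0⊕1⊕0⊕1⊕1⊕0⊕1⊕1 = 1
Syndrome s8…s1 = 1010 → error at position 10.
Flip position 10: 100011101011011 → 100011101111011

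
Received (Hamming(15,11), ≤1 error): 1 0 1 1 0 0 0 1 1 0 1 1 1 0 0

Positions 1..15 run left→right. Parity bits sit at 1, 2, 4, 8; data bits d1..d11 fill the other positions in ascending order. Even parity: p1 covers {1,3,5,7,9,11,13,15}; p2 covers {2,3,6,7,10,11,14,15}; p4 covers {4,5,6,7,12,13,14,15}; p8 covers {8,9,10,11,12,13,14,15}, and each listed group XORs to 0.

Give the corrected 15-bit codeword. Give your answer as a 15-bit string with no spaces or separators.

s1 (pos 1,3,5,7,9,11,13,15): 1⊕1⊕0⊕0⊕1⊕1⊕1⊕0 = 1
s2 (pos 2,3,6,7,10,11,14,15): 0⊕1⊕0⊕0⊕0⊕1⊕0⊕0 = 0
s4 (pos 4,5,6,7,12,13,14,15): 1⊕0⊕0⊕0⊕1⊕1⊕0⊕0 = 1
s8 (pos 8,9,10,11,12,13,14,15): 1⊕1⊕0⊕1⊕1⊕1⊕0⊕0 = 1
Syndrome s8…s1 = 1101 → error at position 13.
Flip position 13: 101100011011100 → 101100011011000

101100011011000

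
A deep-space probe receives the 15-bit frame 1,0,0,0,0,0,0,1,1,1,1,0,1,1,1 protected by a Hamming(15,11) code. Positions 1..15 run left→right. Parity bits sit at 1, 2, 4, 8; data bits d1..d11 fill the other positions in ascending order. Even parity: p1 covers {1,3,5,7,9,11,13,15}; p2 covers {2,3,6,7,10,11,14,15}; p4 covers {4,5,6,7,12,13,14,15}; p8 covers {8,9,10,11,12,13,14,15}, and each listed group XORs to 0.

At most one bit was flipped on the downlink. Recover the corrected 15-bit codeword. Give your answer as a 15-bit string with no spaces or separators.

100000011110011

s1 (pos 1,3,5,7,9,11,13,15): 1⊕0⊕0⊕0⊕1⊕1⊕1⊕1 = 1
s2 (pos 2,3,6,7,10,11,14,15): 0⊕0⊕0⊕0⊕1⊕1⊕1⊕1 = 0
s4 (pos 4,5,6,7,12,13,14,15): 0⊕0⊕0⊕0⊕0⊕1⊕1⊕1 = 1
s8 (pos 8,9,10,11,12,13,14,15): 1⊕1⊕1⊕1⊕0⊕1⊕1⊕1 = 1
Syndrome s8…s1 = 1101 → error at position 13.
Flip position 13: 100000011110111 → 100000011110011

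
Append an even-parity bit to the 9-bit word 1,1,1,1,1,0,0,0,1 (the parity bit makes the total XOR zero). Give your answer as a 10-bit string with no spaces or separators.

XOR of the 9 data bits: 1⊕1⊕1⊕1⊕1⊕0⊕0⊕0⊕1 = 0
Parity bit = 0 (so all 10 bits XOR to 0).

1111100010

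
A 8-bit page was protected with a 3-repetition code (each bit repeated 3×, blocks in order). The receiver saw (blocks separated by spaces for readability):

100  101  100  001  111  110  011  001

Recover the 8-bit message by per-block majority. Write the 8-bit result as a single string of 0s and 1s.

01001110

Block 1 (100): 1 one → 0
Block 2 (101): 2 ones → 1
Block 3 (100): 1 one → 0
Block 4 (001): 1 one → 0
Block 5 (111): 3 ones → 1
Block 6 (110): 2 ones → 1
Block 7 (011): 2 ones → 1
Block 8 (001): 1 one → 0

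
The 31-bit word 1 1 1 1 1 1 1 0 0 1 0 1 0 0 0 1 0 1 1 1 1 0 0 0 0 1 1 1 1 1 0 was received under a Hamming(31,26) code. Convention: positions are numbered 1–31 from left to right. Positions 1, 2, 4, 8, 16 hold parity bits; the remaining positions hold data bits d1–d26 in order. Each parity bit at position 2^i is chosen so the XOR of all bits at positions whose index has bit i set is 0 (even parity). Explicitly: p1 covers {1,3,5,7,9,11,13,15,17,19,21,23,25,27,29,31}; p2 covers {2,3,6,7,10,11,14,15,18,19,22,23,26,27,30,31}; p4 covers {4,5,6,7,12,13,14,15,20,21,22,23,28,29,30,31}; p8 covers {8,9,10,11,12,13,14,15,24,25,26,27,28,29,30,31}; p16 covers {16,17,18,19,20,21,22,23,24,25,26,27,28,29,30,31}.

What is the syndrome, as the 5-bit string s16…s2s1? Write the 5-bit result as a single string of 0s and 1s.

s1 (pos 1,3,5,7,9,11,13,15,17,19,21,23,25,27,29,31): 1⊕1⊕1⊕1⊕0⊕0⊕0⊕0⊕0⊕1⊕1⊕0⊕0⊕1⊕1⊕0 = 0
s2 (pos 2,3,6,7,10,11,14,15,18,19,22,23,26,27,30,31): 1⊕1⊕1⊕1⊕1⊕0⊕0⊕0⊕1⊕1⊕0⊕0⊕1⊕1⊕1⊕0 = 0
s4 (pos 4,5,6,7,12,13,14,15,20,21,22,23,28,29,30,31): 1⊕1⊕1⊕1⊕1⊕0⊕0⊕0⊕1⊕1⊕0⊕0⊕1⊕1⊕1⊕0 = 0
s8 (pos 8,9,10,11,12,13,14,15,24,25,26,27,28,29,30,31): 0⊕0⊕1⊕0⊕1⊕0⊕0⊕0⊕0⊕0⊕1⊕1⊕1⊕1⊕1⊕0 = 1
s16 (pos 16,17,18,19,20,21,22,23,24,25,26,27,28,29,30,31): 1⊕0⊕1⊕1⊕1⊕1⊕0⊕0⊕0⊕0⊕1⊕1⊕1⊕1⊕1⊕0 = 0
Syndrome s16…s1 = 01000 → error at position 8.

01000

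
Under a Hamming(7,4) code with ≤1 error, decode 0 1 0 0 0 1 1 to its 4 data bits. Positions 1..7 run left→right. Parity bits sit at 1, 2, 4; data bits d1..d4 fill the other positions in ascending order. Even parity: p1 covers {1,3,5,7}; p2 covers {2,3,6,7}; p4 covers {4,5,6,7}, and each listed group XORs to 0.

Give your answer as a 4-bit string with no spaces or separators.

s1 (pos 1,3,5,7): 0⊕0⊕0⊕1 = 1
s2 (pos 2,3,6,7): 1⊕0⊕1⊕1 = 1
s4 (pos 4,5,6,7): 0⊕0⊕1⊕1 = 0
Syndrome s4…s1 = 011 → error at position 3.
Flip position 3: 0100011 → 0110011
Read data bits from positions 3,5,6,7: 1011

1011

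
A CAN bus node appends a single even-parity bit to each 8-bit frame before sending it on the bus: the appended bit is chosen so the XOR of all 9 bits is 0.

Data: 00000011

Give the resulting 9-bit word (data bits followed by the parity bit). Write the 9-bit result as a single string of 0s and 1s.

XOR of the 8 data bits: 0⊕0⊕0⊕0⊕0⊕0⊕1⊕1 = 0
Parity bit = 0 (so all 9 bits XOR to 0).

000000110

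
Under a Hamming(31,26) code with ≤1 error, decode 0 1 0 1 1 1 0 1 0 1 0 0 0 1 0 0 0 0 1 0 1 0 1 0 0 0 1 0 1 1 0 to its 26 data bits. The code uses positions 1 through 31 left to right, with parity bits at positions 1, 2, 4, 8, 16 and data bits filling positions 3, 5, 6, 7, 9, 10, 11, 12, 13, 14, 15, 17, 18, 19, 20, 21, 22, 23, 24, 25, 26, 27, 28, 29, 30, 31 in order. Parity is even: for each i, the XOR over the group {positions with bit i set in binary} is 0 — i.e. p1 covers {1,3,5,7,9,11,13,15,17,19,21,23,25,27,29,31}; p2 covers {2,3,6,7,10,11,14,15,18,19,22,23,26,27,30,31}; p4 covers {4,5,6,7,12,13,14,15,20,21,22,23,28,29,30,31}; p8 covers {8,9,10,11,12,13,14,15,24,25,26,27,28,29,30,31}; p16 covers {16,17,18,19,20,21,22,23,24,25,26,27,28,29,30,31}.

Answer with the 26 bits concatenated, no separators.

s1 (pos 1,3,5,7,9,11,13,15,17,19,21,23,25,27,29,31): 0⊕0⊕1⊕0⊕0⊕0⊕0⊕0⊕0⊕1⊕1⊕1⊕0⊕1⊕1⊕0 = 0
s2 (pos 2,3,6,7,10,11,14,15,18,19,22,23,26,27,30,31): 1⊕0⊕1⊕0⊕1⊕0⊕1⊕0⊕0⊕1⊕0⊕1⊕0⊕1⊕1⊕0 = 0
s4 (pos 4,5,6,7,12,13,14,15,20,21,22,23,28,29,30,31): 1⊕1⊕1⊕0⊕0⊕0⊕1⊕0⊕0⊕1⊕0⊕1⊕0⊕1⊕1⊕0 = 0
s8 (pos 8,9,10,11,12,13,14,15,24,25,26,27,28,29,30,31): 1⊕0⊕1⊕0⊕0⊕0⊕1⊕0⊕0⊕0⊕0⊕1⊕0⊕1⊕1⊕0 = 0
s16 (pos 16,17,18,19,20,21,22,23,24,25,26,27,28,29,30,31): 0⊕0⊕0⊕1⊕0⊕1⊕0⊕1⊕0⊕0⊕0⊕1⊕0⊕1⊕1⊕0 = 0
Syndrome s16…s1 = 00000 → no error.
Read data bits from positions 3,5,6,7,9,10,11,12,13,14,15,17,18,19,20,21,22,23,24,25,26,27,28,29,30,31: 01100100010001010100010110

01100100010001010100010110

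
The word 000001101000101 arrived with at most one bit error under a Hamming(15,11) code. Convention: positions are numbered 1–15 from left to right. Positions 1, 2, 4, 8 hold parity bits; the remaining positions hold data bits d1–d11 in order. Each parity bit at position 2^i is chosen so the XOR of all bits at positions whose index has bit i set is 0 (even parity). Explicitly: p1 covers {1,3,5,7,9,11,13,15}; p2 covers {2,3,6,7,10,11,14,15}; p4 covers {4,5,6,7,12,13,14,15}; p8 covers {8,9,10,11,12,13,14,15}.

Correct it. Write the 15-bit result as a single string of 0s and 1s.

s1 (pos 1,3,5,7,9,11,13,15): 0⊕0⊕0⊕1⊕1⊕0⊕1⊕1 = 0
s2 (pos 2,3,6,7,10,11,14,15): 0⊕0⊕1⊕1⊕0⊕0⊕0⊕1 = 1
s4 (pos 4,5,6,7,12,13,14,15): 0⊕0⊕1⊕1⊕0⊕1⊕0⊕1 = 0
s8 (pos 8,9,10,11,12,13,14,15): 0⊕1⊕0⊕0⊕0⊕1⊕0⊕1 = 1
Syndrome s8…s1 = 1010 → error at position 10.
Flip position 10: 000001101000101 → 000001101100101

000001101100101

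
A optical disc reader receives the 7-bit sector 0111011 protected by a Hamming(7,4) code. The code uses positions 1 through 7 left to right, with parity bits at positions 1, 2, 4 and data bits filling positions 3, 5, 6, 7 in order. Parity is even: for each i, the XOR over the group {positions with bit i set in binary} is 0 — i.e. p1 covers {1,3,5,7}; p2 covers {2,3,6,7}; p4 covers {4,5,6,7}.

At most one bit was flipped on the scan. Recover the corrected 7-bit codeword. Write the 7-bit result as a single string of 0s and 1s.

s1 (pos 1,3,5,7): 0⊕1⊕0⊕1 = 0
s2 (pos 2,3,6,7): 1⊕1⊕1⊕1 = 0
s4 (pos 4,5,6,7): 1⊕0⊕1⊕1 = 1
Syndrome s4…s1 = 100 → error at position 4.
Flip position 4: 0111011 → 0110011

0110011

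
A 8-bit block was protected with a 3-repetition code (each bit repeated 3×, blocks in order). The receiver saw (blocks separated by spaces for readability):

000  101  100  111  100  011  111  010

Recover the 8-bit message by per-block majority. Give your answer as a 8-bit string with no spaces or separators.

Block 1 (000): 0 ones → 0
Block 2 (101): 2 ones → 1
Block 3 (100): 1 one → 0
Block 4 (111): 3 ones → 1
Block 5 (100): 1 one → 0
Block 6 (011): 2 ones → 1
Block 7 (111): 3 ones → 1
Block 8 (010): 1 one → 0

01010110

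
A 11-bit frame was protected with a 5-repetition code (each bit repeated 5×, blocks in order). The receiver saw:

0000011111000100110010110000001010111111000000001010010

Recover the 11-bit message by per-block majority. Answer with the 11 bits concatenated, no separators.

Block 1 (00000): 0 ones → 0
Block 2 (11111): 5 ones → 1
Block 3 (00010): 1 one → 0
Block 4 (01100): 2 ones → 0
Block 5 (10110): 3 ones → 1
Block 6 (00000): 0 ones → 0
Block 7 (10101): 3 ones → 1
Block 8 (11111): 5 ones → 1
Block 9 (00000): 0 ones → 0
Block 10 (00010): 1 one → 0
Block 11 (10010): 2 ones → 0

01001011000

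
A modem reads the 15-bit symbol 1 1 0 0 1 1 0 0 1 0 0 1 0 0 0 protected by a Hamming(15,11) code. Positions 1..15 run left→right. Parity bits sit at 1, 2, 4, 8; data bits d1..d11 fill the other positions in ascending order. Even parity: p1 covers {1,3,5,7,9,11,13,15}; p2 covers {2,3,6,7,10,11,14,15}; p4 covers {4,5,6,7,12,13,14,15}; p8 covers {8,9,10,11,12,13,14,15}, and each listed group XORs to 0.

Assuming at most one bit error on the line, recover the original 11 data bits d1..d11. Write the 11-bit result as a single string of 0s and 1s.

s1 (pos 1,3,5,7,9,11,13,15): 1⊕0⊕1⊕0⊕1⊕0⊕0⊕0 = 1
s2 (pos 2,3,6,7,10,11,14,15): 1⊕0⊕1⊕0⊕0⊕0⊕0⊕0 = 0
s4 (pos 4,5,6,7,12,13,14,15): 0⊕1⊕1⊕0⊕1⊕0⊕0⊕0 = 1
s8 (pos 8,9,10,11,12,13,14,15): 0⊕1⊕0⊕0⊕1⊕0⊕0⊕0 = 0
Syndrome s8…s1 = 0101 → error at position 5.
Flip position 5: 110011001001000 → 110001001001000
Read data bits from positions 3,5,6,7,9,10,11,12,13,14,15: 00101001000

00101001000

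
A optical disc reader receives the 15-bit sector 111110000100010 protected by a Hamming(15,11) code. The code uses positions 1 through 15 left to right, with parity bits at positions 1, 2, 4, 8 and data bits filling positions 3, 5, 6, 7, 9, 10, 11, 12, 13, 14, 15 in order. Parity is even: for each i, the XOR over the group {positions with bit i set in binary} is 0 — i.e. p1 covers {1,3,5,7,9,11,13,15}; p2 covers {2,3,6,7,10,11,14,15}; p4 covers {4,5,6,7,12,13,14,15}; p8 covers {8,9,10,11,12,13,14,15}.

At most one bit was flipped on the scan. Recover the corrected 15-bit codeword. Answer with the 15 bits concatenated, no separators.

111100000100010

s1 (pos 1,3,5,7,9,11,13,15): 1⊕1⊕1⊕0⊕0⊕0⊕0⊕0 = 1
s2 (pos 2,3,6,7,10,11,14,15): 1⊕1⊕0⊕0⊕1⊕0⊕1⊕0 = 0
s4 (pos 4,5,6,7,12,13,14,15): 1⊕1⊕0⊕0⊕0⊕0⊕1⊕0 = 1
s8 (pos 8,9,10,11,12,13,14,15): 0⊕0⊕1⊕0⊕0⊕0⊕1⊕0 = 0
Syndrome s8…s1 = 0101 → error at position 5.
Flip position 5: 111110000100010 → 111100000100010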